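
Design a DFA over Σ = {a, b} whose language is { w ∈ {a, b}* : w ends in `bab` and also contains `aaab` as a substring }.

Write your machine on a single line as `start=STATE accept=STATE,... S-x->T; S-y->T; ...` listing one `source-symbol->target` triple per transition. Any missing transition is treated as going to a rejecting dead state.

start=q0; accept=q6; q0-a->q1; q0-b->q0; q1-a->q2; q1-b->q0; q2-a->q3; q2-b->q0; q3-a->q3; q3-b->q4; q4-a->q5; q4-b->q4; q5-a->q3; q5-b->q6; q6-a->q5; q6-b->q4

Build one automaton per condition and run them in lockstep. The first has 4 states tracking how much of the suffix `bab` has currently been matched; the second has 5 states tracking whether and how much of `aaab` has been seen. A product state is a pair (one from each), accepting exactly when both do. Equivalent product states are then merged.
With 7 states:
        a   b  
>  q0   q1  q0 
   q1   q2  q0 
   q2   q3  q0 
   q3   q3  q4 
   q4   q5  q4 
   q5   q3  q6 
 * q6   q5  q4 
(> = start, * = accepting)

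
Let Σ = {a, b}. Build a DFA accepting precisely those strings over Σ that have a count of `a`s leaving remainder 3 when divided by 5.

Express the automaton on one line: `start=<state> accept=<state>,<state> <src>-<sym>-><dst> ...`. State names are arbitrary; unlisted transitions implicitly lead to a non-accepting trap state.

start=s0 accept=s3 s0-a->s1 s0-b->s0 s1-a->s2 s1-b->s1 s2-a->s3 s2-b->s2 s3-a->s4 s3-b->s3 s4-a->s0 s4-b->s4

Keep the running count of `a`s modulo 5: each `a` advances along the cycle s0 → s1 → s2 → s3 → s4 → s0 while other symbols loop. Accept at s3.
        a   b  
>  s0   s1  s0 
   s1   s2  s1 
   s2   s3  s2 
 * s3   s4  s3 
   s4   s0  s4 
(> = start, * = accepting)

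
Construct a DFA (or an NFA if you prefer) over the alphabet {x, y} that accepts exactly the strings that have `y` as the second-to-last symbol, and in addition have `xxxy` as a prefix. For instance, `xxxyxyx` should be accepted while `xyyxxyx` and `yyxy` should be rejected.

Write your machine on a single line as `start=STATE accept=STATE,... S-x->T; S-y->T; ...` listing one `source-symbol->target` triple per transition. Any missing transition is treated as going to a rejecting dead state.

Run two small machines in parallel and take their product. The first has 7 states tracking the last 2 symbols read; the second has 6 states tracking whether the input so far still matches the prefix `xxxy`. A product state is a pair (one from each), accepting exactly when both do.
          x    y  
>  q0     q1   q2 
   q1     q3   q4 
   q2     q5   q6 
   q3     q7   q4 
   q4     q5   q6 
   q5     q8   q4 
   q6     q5   q6 
   q7     q8   q9 
   q8     q8   q4 
   q9    q10  q11 
 * q10   q12   q9 
 * q11   q10  q11 
   q12   q12   q9 
(> = start, * = accepting)

start=q0; accept=q10,q11; q0-x->q1; q0-y->q2; q1-x->q3; q1-y->q4; q2-x->q5; q2-y->q6; q3-x->q7; q3-y->q4; q4-x->q5; q4-y->q6; q5-x->q8; q5-y->q4; q6-x->q5; q6-y->q6; q7-x->q8; q7-y->q9; q8-x->q8; q8-y->q4; q9-x->q10; q9-y->q11; q10-x->q12; q10-y->q9; q11-x->q10; q11-y->q11; q12-x->q12; q12-y->q9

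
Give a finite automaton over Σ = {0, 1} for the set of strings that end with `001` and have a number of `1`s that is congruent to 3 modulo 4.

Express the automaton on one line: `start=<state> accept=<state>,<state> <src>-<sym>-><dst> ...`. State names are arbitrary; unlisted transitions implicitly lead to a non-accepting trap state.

Build one automaton per condition and run them in lockstep. One (4 states) tracks how much of the suffix `001` has currently been matched; the other (4 states) tracks the count of `1`s modulo 4. Each combined state is a pair, one component from each; accept when both components accept. After merging equivalent states the machine shrinks.
A 7-state machine:
        0   1  
>  s0   s0  s1 
   s1   s1  s2 
   s2   s3  s4 
   s3   s5  s4 
   s4   s4  s0 
   s5   s5  s6 
 * s6   s4  s0 
(> = start, * = accepting)

start=s0 accept=s6 s0-0->s0 s0-1->s1 s1-0->s1 s1-1->s2 s2-0->s3 s2-1->s4 s3-0->s5 s3-1->s4 s4-0->s4 s4-1->s0 s5-0->s5 s5-1->s6 s6-0->s4 s6-1->s0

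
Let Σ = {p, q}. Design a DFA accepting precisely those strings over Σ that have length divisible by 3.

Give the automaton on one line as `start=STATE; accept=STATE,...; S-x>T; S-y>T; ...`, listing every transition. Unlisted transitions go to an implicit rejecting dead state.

start=A; accept=A; A-p>B; A-q>B; B-p>C; B-q>C; C-p>A; C-q>A

Only the length mod 3 matters, so use a 3-cycle: from any state, every input symbol moves to the next state, wrapping C back to A. Mark A accepting.
With 3 states:
       p  q 
>* A   B  B 
   B   C  C 
   C   A  A 
(> = start, * = accepting)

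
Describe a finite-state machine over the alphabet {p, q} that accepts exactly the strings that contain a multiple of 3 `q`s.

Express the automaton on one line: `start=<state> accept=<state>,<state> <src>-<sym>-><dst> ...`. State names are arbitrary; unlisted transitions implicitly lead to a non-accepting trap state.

The only thing that matters is how many `q`s have appeared, reduced mod 3. Use one state per residue: A for 0, …, C for 2. Reading `q` moves to the next residue; anything else stays put. A is accepting.
       p  q 
>* A   A  B 
   B   B  C 
   C   C  A 
(> = start, * = accepting)

start=A accept=A A-p->A A-q->B B-p->B B-q->C C-p->C C-q->A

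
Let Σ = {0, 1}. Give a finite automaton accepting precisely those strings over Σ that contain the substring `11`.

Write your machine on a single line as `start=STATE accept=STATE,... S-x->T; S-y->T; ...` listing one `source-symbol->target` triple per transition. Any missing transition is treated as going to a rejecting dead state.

States A..B record the length of the longest prefix of `11` that matches the current input suffix. Reaching C means `11` has been seen, and we stay there forever. Accept from C.
With 3 states:
       0  1 
>  A   A  B 
   B   A  C 
 * C   C  C 
(> = start, * = accepting)

start=A; accept=C; A-0->A; A-1->B; B-0->A; B-1->C; C-0->C; C-1->C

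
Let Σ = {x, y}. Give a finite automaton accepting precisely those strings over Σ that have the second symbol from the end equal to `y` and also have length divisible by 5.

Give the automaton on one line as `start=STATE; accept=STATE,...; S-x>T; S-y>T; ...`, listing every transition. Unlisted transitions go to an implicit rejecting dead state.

start=q0; accept=q17,q18; q0-x>q1; q0-y>q2; q1-x>q3; q1-y>q4; q2-x>q5; q2-y>q6; q3-x>q7; q3-y>q8; q4-x>q9; q4-y>q10; q5-x>q7; q5-y>q8; q6-x>q9; q6-y>q10; q7-x>q11; q7-y>q12; q8-x>q13; q8-y>q14; q9-x>q11; q9-y>q12; q10-x>q13; q10-y>q14; q11-x>q15; q11-y>q16; q12-x>q17; q12-y>q18; q13-x>q15; q13-y>q16; q14-x>q17; q14-y>q18; q15-x>q19; q15-y>q20; q16-x>q21; q16-y>q22; q17-x>q19; q17-y>q20; q18-x>q21; q18-y>q22; q19-x>q3; q19-y>q4; q20-x>q5; q20-y>q6; q21-x>q3; q21-y>q4; q22-x>q5; q22-y>q6

Run two small machines in parallel and take their product. One (7 states) tracks the last 2 symbols read; the other (5 states) tracks the input length modulo 5. Each combined state is a pair, one component from each; accept when both components accept.
A 23-state machine:
          x    y  
>  q0     q1   q2 
   q1     q3   q4 
   q2     q5   q6 
   q3     q7   q8 
   q4     q9  q10 
   q5     q7   q8 
   q6     q9  q10 
   q7    q11  q12 
   q8    q13  q14 
   q9    q11  q12 
   q10   q13  q14 
   q11   q15  q16 
   q12   q17  q18 
   q13   q15  q16 
   q14   q17  q18 
   q15   q19  q20 
   q16   q21  q22 
 * q17   q19  q20 
 * q18   q21  q22 
   q19    q3   q4 
   q20    q5   q6 
   q21    q3   q4 
   q22    q5   q6 
(> = start, * = accepting)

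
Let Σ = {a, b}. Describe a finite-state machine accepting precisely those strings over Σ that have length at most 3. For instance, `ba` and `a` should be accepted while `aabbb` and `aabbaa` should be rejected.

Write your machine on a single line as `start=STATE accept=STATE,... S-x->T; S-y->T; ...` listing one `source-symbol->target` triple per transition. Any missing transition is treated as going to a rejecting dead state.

We only need to distinguish lengths 0, 1, …, 3, and '>3'. Chain S0 → S1 → S2 → S3 → S4 on every symbol, with S4 looping. Accepting states: {S0, S1, S2, S3}.
5 states suffice.
        a   b  
>* S0   S1  S1 
 * S1   S2  S2 
 * S2   S3  S3 
 * S3   S4  S4 
   S4   S4  S4 
(> = start, * = accepting)

start=S0; accept=S0,S1,S2,S3; S0-a->S1; S0-b->S1; S1-a->S2; S1-b->S2; S2-a->S3; S2-b->S3; S3-a->S4; S3-b->S4; S4-a->S4; S4-b->S4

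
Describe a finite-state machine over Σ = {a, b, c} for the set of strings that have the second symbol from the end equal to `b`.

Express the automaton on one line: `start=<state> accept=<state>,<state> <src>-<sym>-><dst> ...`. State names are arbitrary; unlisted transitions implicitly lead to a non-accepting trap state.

A DFA must remember the last 2 symbols (since which symbol is second-to-last isn't known until the input ends). Use one state per possible window of the last ≤2 symbols; accept from those whose window starts with `b`.
          a    b    c  
>  s0     s1   s2   s3 
   s1     s4   s5   s6 
   s2     s7   s8   s9 
   s3    s10  s11  s12 
   s4     s4   s5   s6 
   s5     s7   s8   s9 
   s6    s10  s11  s12 
 * s7     s4   s5   s6 
 * s8     s7   s8   s9 
 * s9    s10  s11  s12 
   s10    s4   s5   s6 
   s11    s7   s8   s9 
   s12   s10  s11  s12 
(> = start, * = accepting)

start=s0 accept=s7,s8,s9 s0-a->s1 s0-b->s2 s0-c->s3 s1-a->s4 s1-b->s5 s1-c->s6 s2-a->s7 s2-b->s8 s2-c->s9 s3-a->s10 s3-b->s11 s3-c->s12 s4-a->s4 s4-b->s5 s4-c->s6 s5-a->s7 s5-b->s8 s5-c->s9 s6-a->s10 s6-b->s11 s6-c->s12 s7-a->s4 s7-b->s5 s7-c->s6 s8-a->s7 s8-b->s8 s8-c->s9 s9-a->s10 s9-b->s11 s9-c->s12 s10-a->s4 s10-b->s5 s10-c->s6 s11-a->s7 s11-b->s8 s11-c->s9 s12-a->s10 s12-b->s11 s12-c->s12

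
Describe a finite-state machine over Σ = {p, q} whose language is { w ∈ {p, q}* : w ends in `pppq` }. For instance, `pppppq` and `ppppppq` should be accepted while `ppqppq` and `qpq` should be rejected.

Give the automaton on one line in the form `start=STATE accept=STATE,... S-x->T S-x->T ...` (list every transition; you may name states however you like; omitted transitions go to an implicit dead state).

start=s0 accept=s4 s0-p->s1 s0-q->s0 s1-p->s2 s1-q->s0 s2-p->s3 s2-q->s0 s3-p->s3 s3-q->s4 s4-p->s1 s4-q->s0

Remember how much of `pppq` the current input suffix matches. State s0 means no match yet; s1 means the last symbol is `p`; s2 means the last 2 symbols are `pp`; s3 means the last 3 symbols are `ppp`; s4 means the last 4 symbols are `pppq`. Only s4 accepts. On a mismatch, fall back to the longest proper suffix that is still a prefix of `pppq`.
A 5-state machine:
        p   q  
>  s0   s1  s0 
   s1   s2  s0 
   s2   s3  s0 
   s3   s3  s4 
 * s4   s1  s0 
(> = start, * = accepting)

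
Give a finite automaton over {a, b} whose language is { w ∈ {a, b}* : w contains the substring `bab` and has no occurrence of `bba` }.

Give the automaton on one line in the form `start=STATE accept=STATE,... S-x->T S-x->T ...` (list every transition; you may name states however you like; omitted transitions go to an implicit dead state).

Build one automaton per condition and run them in lockstep. The first has 4 states tracking whether and how much of `bab` has been seen; the second has 4 states tracking partial matches of the forbidden pattern `bba`. A product state is a pair (one from each), accepting exactly when both do. Minimizing collapses redundant product states.
A 7-state machine:
        a   b  
>  q0   q0  q1 
   q1   q2  q3 
   q2   q0  q4 
   q3   q3  q3 
 * q4   q5  q6 
 * q5   q5  q4 
 * q6   q3  q6 
(> = start, * = accepting)

start=q0 accept=q4,q5,q6 q0-a->q0 q0-b->q1 q1-a->q2 q1-b->q3 q2-a->q0 q2-b->q4 q3-a->q3 q3-b->q3 q4-a->q5 q4-b->q6 q5-a->q5 q5-b->q4 q6-a->q3 q6-b->q6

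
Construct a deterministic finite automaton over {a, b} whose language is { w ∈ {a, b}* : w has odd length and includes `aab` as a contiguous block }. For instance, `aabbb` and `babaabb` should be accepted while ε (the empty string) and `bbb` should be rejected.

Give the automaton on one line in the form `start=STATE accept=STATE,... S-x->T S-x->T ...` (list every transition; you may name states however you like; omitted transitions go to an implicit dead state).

Build one automaton per condition and run them in lockstep. One (2 states) tracks the input length modulo 2; the other (4 states) tracks whether and how much of `aab` has been seen. Each combined state is a pair, one component from each; accept when both components accept.
        a   b  
>  q0   q1  q2 
   q1   q3  q0 
   q2   q4  q0 
   q3   q5  q6 
   q4   q5  q2 
   q5   q3  q7 
 * q6   q7  q7 
   q7   q6  q6 
(> = start, * = accepting)

start=q0 accept=q6 q0-a->q1 q0-b->q2 q1-a->q3 q1-b->q0 q2-a->q4 q2-b->q0 q3-a->q5 q3-b->q6 q4-a->q5 q4-b->q2 q5-a->q3 q5-b->q7 q6-a->q7 q6-b->q7 q7-a->q6 q7-b->q6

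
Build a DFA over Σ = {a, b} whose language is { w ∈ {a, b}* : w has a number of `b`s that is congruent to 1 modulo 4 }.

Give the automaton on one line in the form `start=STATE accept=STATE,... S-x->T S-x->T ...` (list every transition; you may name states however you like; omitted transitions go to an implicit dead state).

start=q0 accept=q1 q0-a->q0 q0-b->q1 q1-a->q1 q1-b->q2 q2-a->q2 q2-b->q3 q3-a->q3 q3-b->q0

Keep the running count of `b`s modulo 4: each `b` advances along the cycle q0 → q1 → q2 → q3 → q0 while other symbols loop. Accept at q1.
        a   b  
>  q0   q0  q1 
 * q1   q1  q2 
   q2   q2  q3 
   q3   q3  q0 
(> = start, * = accepting)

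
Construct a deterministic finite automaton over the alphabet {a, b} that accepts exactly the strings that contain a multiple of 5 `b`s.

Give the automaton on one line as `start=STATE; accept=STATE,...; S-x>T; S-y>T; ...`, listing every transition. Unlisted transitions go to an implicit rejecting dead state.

Keep the running count of `b`s modulo 5: each `b` advances along the cycle S0 → S1 → S2 → S3 → S4 → S0 while other symbols loop. Accept at S0.
5 states suffice.
        a   b  
>* S0   S0  S1 
   S1   S1  S2 
   S2   S2  S3 
   S3   S3  S4 
   S4   S4  S0 
(> = start, * = accepting)

start=S0; accept=S0; S0-a>S0; S0-b>S1; S1-a>S1; S1-b>S2; S2-a>S2; S2-b>S3; S3-a>S3; S3-b>S4; S4-a>S4; S4-b>S0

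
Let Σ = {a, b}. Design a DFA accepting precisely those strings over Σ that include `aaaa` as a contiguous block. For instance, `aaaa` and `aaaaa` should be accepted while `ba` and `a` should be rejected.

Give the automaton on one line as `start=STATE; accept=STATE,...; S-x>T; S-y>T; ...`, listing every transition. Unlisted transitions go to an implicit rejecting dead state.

start=S0; accept=S4; S0-a>S1; S0-b>S0; S1-a>S2; S1-b>S0; S2-a>S3; S2-b>S0; S3-a>S4; S3-b>S0; S4-a>S4; S4-b>S4

States S0..S3 record the length of the longest prefix of `aaaa` that matches the current input suffix. Reaching S4 means `aaaa` has been seen, and we stay there forever. Accept from S4.
With 5 states:
        a   b  
>  S0   S1  S0 
   S1   S2  S0 
   S2   S3  S0 
   S3   S4  S0 
 * S4   S4  S4 
(> = start, * = accepting)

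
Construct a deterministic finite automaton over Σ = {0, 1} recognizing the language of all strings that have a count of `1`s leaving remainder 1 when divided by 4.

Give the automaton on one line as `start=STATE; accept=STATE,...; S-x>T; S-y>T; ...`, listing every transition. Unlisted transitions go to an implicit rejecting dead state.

start=A; accept=B; A-0>A; A-1>B; B-0>B; B-1>C; C-0>C; C-1>D; D-0>D; D-1>A

The only thing that matters is how many `1`s have appeared, reduced mod 4. Use one state per residue: A for 0, …, D for 3. Reading `1` moves to the next residue; anything else stays put. B is accepting.
4 states suffice.
       0  1 
>  A   A  B 
 * B   B  C 
   C   C  D 
   D   D  A 
(> = start, * = accepting)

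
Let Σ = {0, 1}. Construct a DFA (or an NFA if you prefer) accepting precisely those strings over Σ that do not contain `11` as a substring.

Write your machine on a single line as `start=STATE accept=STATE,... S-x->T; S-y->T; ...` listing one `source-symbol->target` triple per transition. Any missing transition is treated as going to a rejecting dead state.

start=s0; accept=s0,s1; s0-0->s0; s0-1->s1; s1-0->s0; s1-1->s2; s2-0->s2; s2-1->s2

Track partial matches of the forbidden pattern `11`. State s2 is a dead state reached once `11` has occurred; every other state accepts. s0 means no part of `11` is currently matched.
With 3 states:
        0   1  
>* s0   s0  s1 
 * s1   s0  s2 
   s2   s2  s2 
(> = start, * = accepting)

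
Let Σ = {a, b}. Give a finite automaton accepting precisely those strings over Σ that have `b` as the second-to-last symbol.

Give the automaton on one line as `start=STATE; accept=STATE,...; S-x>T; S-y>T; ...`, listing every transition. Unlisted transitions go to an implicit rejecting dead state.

start=s0; accept=s5,s6; s0-a>s1; s0-b>s2; s1-a>s3; s1-b>s4; s2-a>s5; s2-b>s6; s3-a>s3; s3-b>s4; s4-a>s5; s4-b>s6; s5-a>s3; s5-b>s4; s6-a>s5; s6-b>s6

Because acceptance depends on a position counted from the end, the machine has to buffer the most recent 2 symbols. Make each state the string of the last up-to-2 symbols read; on input `x` shift the window left and append `x`. Accept when the buffered window has length 2 and begins with `b`.
7 states suffice.
        a   b  
>  s0   s1  s2 
   s1   s3  s4 
   s2   s5  s6 
   s3   s3  s4 
   s4   s5  s6 
 * s5   s3  s4 
 * s6   s5  s6 
(> = start, * = accepting)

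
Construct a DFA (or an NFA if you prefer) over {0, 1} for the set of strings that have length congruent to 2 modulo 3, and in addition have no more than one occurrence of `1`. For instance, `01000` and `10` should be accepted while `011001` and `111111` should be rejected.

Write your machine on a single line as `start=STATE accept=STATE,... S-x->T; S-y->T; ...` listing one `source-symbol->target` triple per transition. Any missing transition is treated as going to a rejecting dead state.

Build one automaton per condition and run them in lockstep. One (3 states) tracks the input length modulo 3; the other (3 states) tracks the count of `1`s, saturating at 2. Each combined state is a pair, one component from each; accept when both components accept.
With 9 states:
        0   1  
>  s0   s1  s2 
   s1   s3  s4 
   s2   s4  s5 
 * s3   s0  s6 
 * s4   s6  s7 
   s5   s7  s7 
   s6   s2  s8 
   s7   s8  s8 
   s8   s5  s5 
(> = start, * = accepting)

start=s0; accept=s3,s4; s0-0->s1; s0-1->s2; s1-0->s3; s1-1->s4; s2-0->s4; s2-1->s5; s3-0->s0; s3-1->s6; s4-0->s6; s4-1->s7; s5-0->s7; s5-1->s7; s6-0->s2; s6-1->s8; s7-0->s8; s7-1->s8; s8-0->s5; s8-1->s5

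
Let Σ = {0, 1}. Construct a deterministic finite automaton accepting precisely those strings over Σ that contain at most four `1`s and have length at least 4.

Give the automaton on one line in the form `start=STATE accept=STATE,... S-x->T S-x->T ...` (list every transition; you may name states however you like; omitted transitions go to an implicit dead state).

Handle the two conditions separately and then intersect. One (6 states) tracks the count of `1`s, saturating at 5; the other (6 states) tracks the input length, saturating at 5. Each combined state is a pair, one component from each; accept when both components accept.
21 states suffice.
          0    1  
>  s0     s1   s2 
   s1     s3   s4 
   s2     s4   s5 
   s3     s6   s7 
   s4     s7   s8 
   s5     s8   s9 
   s6    s10  s11 
   s7    s11  s12 
   s8    s12  s13 
   s9    s13  s14 
 * s10   s15  s16 
 * s11   s16  s17 
 * s12   s17  s18 
 * s13   s18  s19 
 * s14   s19  s20 
 * s15   s15  s16 
 * s16   s16  s17 
 * s17   s17  s18 
 * s18   s18  s19 
 * s19   s19  s20 
   s20   s20  s20 
(> = start, * = accepting)

start=s0 accept=s10,s11,s12,s13,s14,s15,s16,s17,s18,s19 s0-0->s1 s0-1->s2 s1-0->s3 s1-1->s4 s2-0->s4 s2-1->s5 s3-0->s6 s3-1->s7 s4-0->s7 s4-1->s8 s5-0->s8 s5-1->s9 s6-0->s10 s6-1->s11 s7-0->s11 s7-1->s12 s8-0->s12 s8-1->s13 s9-0->s13 s9-1->s14 s10-0->s15 s10-1->s16 s11-0->s16 s11-1->s17 s12-0->s17 s12-1->s18 s13-0->s18 s13-1->s19 s14-0->s19 s14-1->s20 s15-0->s15 s15-1->s16 s16-0->s16 s16-1->s17 s17-0->s17 s17-1->s18 s18-0->s18 s18-1->s19 s19-0->s19 s19-1->s20 s20-0->s20 s20-1->s20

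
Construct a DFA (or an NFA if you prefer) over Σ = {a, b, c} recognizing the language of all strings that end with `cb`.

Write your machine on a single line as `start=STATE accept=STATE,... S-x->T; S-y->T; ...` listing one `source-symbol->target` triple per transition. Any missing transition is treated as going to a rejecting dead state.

Let each state record the length of the longest suffix of the input read so far that is also a prefix of `cb`. q1 means the last symbol is `c`; q2 means the last 2 symbols are `cb`. Accept only at q2, where the string currently ends in `cb`.
        a   b   c  
>  q0   q0  q0  q1 
   q1   q0  q2  q1 
 * q2   q0  q0  q1 
(> = start, * = accepting)

start=q0; accept=q2; q0-a->q0; q0-b->q0; q0-c->q1; q1-a->q0; q1-b->q2; q1-c->q1; q2-a->q0; q2-b->q0; q2-c->q1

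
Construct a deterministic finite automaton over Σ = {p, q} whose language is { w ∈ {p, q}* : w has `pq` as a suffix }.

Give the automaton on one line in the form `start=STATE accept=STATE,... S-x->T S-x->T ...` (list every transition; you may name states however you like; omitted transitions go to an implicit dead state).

start=S0 accept=S2 S0-p->S1 S0-q->S0 S1-p->S1 S1-q->S2 S2-p->S1 S2-q->S0

Let each state record the length of the longest suffix of the input read so far that is also a prefix of `pq`. S1 means the last symbol is `p`; S2 means the last 2 symbols are `pq`. Accept only at S2, where the string currently ends in `pq`.
With 3 states:
        p   q  
>  S0   S1  S0 
   S1   S1  S2 
 * S2   S1  S0 
(> = start, * = accepting)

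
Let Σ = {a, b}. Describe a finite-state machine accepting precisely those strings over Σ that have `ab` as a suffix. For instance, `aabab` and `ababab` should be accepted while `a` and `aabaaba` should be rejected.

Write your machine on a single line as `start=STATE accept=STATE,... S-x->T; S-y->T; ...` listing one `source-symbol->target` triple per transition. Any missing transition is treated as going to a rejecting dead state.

Remember how much of `ab` the current input suffix matches. State q0 means no match yet; q1 means the last symbol is `a`; q2 means the last 2 symbols are `ab`. Only q2 accepts. On a mismatch, fall back to the longest proper suffix that is still a prefix of `ab`.
A 3-state machine:
        a   b  
>  q0   q1  q0 
   q1   q1  q2 
 * q2   q1  q0 
(> = start, * = accepting)

start=q0; accept=q2; q0-a->q1; q0-b->q0; q1-a->q1; q1-b->q2; q2-a->q1; q2-b->q0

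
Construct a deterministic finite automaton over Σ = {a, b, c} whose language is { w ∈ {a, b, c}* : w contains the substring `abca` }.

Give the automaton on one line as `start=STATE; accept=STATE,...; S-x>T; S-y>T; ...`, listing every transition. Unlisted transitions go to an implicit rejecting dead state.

Track how much of `abca` has been matched so far: state q0 is no progress, q4 is the absorbing accept state reached once `abca` has occurred. Intermediate states record partial matches; on a mismatch, fall back to the longest reusable overlap.
        a   b   c  
>  q0   q1  q0  q0 
   q1   q1  q2  q0 
   q2   q1  q0  q3 
   q3   q4  q0  q0 
 * q4   q4  q4  q4 
(> = start, * = accepting)

start=q0; accept=q4; q0-a>q1; q0-b>q0; q0-c>q0; q1-a>q1; q1-b>q2; q1-c>q0; q2-a>q1; q2-b>q0; q2-c>q3; q3-a>q4; q3-b>q0; q3-c>q0; q4-a>q4; q4-b>q4; q4-c>q4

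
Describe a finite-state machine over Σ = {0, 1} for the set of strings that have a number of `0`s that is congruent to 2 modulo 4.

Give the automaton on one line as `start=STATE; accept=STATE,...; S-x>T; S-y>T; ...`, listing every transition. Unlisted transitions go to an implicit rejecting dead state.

Keep the running count of `0`s modulo 4: each `0` advances along the cycle S0 → S1 → S2 → S3 → S0 while other symbols loop. Accept at S2.
A 4-state machine:
        0   1  
>  S0   S1  S0 
   S1   S2  S1 
 * S2   S3  S2 
   S3   S0  S3 
(> = start, * = accepting)

start=S0; accept=S2; S0-0>S1; S0-1>S0; S1-0>S2; S1-1>S1; S2-0>S3; S2-1>S2; S3-0>S0; S3-1>S3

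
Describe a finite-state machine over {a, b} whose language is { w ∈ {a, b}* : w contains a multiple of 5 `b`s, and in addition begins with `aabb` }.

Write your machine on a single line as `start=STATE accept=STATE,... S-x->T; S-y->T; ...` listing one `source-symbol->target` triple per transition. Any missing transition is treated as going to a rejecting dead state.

start=q0; accept=q8; q0-a->q1; q0-b->q2; q1-a->q3; q1-b->q2; q2-a->q2; q2-b->q2; q3-a->q2; q3-b->q4; q4-a->q2; q4-b->q5; q5-a->q5; q5-b->q6; q6-a->q6; q6-b->q7; q7-a->q7; q7-b->q8; q8-a->q8; q8-b->q9; q9-a->q9; q9-b->q5

Handle the two conditions separately and then intersect. One (5 states) tracks the count of `b`s modulo 5; the other (6 states) tracks whether the input so far still matches the prefix `aabb`. Each combined state is a pair, one component from each; accept when both components accept. Equivalent product states are then merged.
10 states suffice.
        a   b  
>  q0   q1  q2 
   q1   q3  q2 
   q2   q2  q2 
   q3   q2  q4 
   q4   q2  q5 
   q5   q5  q6 
   q6   q6  q7 
   q7   q7  q8 
 * q8   q8  q9 
   q9   q9  q5 
(> = start, * = accepting)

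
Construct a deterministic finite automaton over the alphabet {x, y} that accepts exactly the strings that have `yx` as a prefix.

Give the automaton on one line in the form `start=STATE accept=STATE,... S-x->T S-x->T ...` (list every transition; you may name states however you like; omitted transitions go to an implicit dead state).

Check the first 2 symbols one by one: q0 through q1 record how many have matched `yx` so far; any wrong symbol goes to the dead state q3. After all 2 match we enter the accepting sink q2.
        x   y  
>  q0   q3  q1 
   q1   q2  q3 
 * q2   q2  q2 
   q3   q3  q3 
(> = start, * = accepting)

start=q0 accept=q2 q0-x->q3 q0-y->q1 q1-x->q2 q1-y->q3 q2-x->q2 q2-y->q2 q3-x->q3 q3-y->q3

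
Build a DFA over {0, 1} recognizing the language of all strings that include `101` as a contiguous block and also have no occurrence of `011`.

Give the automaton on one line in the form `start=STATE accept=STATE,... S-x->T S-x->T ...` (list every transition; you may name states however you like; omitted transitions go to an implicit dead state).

Handle the two conditions separately and then intersect. One (4 states) tracks whether and how much of `101` has been seen; the other (4 states) tracks partial matches of the forbidden pattern `011`. Each combined state is a pair, one component from each; accept when both components accept.
          0    1  
>  S0     S1   S2 
   S1     S1   S3 
   S2     S4   S2 
   S3     S4   S5 
   S4     S1   S6 
   S5     S7   S5 
 * S6     S8   S9 
   S7    S10   S9 
 * S8     S8   S6 
   S9     S9   S9 
   S10   S10   S5 
(> = start, * = accepting)

start=S0 accept=S6,S8 S0-0->S1 S0-1->S2 S1-0->S1 S1-1->S3 S2-0->S4 S2-1->S2 S3-0->S4 S3-1->S5 S4-0->S1 S4-1->S6 S5-0->S7 S5-1->S5 S6-0->S8 S6-1->S9 S7-0->S10 S7-1->S9 S8-0->S8 S8-1->S6 S9-0->S9 S9-1->S9 S10-0->S10 S10-1->S5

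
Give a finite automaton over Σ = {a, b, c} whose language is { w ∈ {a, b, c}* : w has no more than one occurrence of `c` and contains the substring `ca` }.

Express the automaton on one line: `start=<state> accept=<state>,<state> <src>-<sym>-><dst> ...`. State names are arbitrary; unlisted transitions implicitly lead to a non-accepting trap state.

Build one automaton per condition and run them in lockstep. One (3 states) tracks the count of `c`s, saturating at 2; the other (3 states) tracks whether and how much of `ca` has been seen. Each combined state is a pair, one component from each; accept when both components accept. Minimizing collapses redundant product states.
        a   b   c  
>  q0   q0  q0  q1 
   q1   q2  q3  q3 
 * q2   q2  q2  q3 
   q3   q3  q3  q3 
(> = start, * = accepting)

start=q0 accept=q2 q0-a->q0 q0-b->q0 q0-c->q1 q1-a->q2 q1-b->q3 q1-c->q3 q2-a->q2 q2-b->q2 q2-c->q3 q3-a->q3 q3-b->q3 q3-c->q3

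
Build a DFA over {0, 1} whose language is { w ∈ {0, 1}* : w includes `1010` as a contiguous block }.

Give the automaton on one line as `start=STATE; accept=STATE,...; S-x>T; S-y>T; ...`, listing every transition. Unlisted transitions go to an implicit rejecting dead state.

Track how much of `1010` has been matched so far: state A is no progress, E is the absorbing accept state reached once `1010` has occurred. Intermediate states record partial matches; on a mismatch, fall back to the longest reusable overlap.
With 5 states:
       0  1 
>  A   A  B 
   B   C  B 
   C   A  D 
   D   E  B 
 * E   E  E 
(> = start, * = accepting)

start=A; accept=E; A-0>A; A-1>B; B-0>C; B-1>B; C-0>A; C-1>D; D-0>E; D-1>B; E-0>E; E-1>E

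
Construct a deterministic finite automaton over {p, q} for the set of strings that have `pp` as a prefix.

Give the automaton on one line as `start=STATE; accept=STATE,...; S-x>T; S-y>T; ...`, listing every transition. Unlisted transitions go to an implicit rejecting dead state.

start=s0; accept=s2; s0-p>s1; s0-q>s3; s1-p>s2; s1-q>s3; s2-p>s2; s2-q>s2; s3-p>s3; s3-q>s3

Walk along `pp` while the input agrees: from s0 take `p` to s1, and so on. Any deviation drops to the rejecting sink s3. Once s2 is reached the prefix is confirmed and every continuation is accepted.
With 4 states:
        p   q  
>  s0   s1  s3 
   s1   s2  s3 
 * s2   s2  s2 
   s3   s3  s3 
(> = start, * = accepting)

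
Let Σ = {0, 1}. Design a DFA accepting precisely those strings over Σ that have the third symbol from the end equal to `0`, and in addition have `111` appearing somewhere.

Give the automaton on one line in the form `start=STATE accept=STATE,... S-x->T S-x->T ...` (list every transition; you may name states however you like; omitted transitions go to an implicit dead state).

Handle the two conditions separately and then intersect. The first has 15 states tracking the last 3 symbols read; the second has 4 states tracking whether and how much of `111` has been seen. A product state is a pair (one from each), accepting exactly when both do. Equivalent product states are then merged.
11 states suffice.
          0    1  
>  q0     q0   q1 
   q1     q0   q2 
   q2     q0   q3 
   q3     q4   q3 
   q4     q5   q6 
   q5     q7   q8 
   q6     q9  q10 
 * q7     q7   q8 
 * q8     q9  q10 
 * q9     q5   q6 
 * q10    q4   q3 
(> = start, * = accepting)

start=q0 accept=q7,q8,q9,q10 q0-0->q0 q0-1->q1 q1-0->q0 q1-1->q2 q2-0->q0 q2-1->q3 q3-0->q4 q3-1->q3 q4-0->q5 q4-1->q6 q5-0->q7 q5-1->q8 q6-0->q9 q6-1->q10 q7-0->q7 q7-1->q8 q8-0->q9 q8-1->q10 q9-0->q5 q9-1->q6 q10-0->q4 q10-1->q3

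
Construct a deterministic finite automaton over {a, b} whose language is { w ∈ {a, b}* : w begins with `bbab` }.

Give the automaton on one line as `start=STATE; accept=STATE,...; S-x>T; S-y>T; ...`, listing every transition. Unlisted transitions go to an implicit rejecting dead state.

start=q0; accept=q4; q0-a>q5; q0-b>q1; q1-a>q5; q1-b>q2; q2-a>q3; q2-b>q5; q3-a>q5; q3-b>q4; q4-a>q4; q4-b>q4; q5-a>q5; q5-b>q5

Check the first 4 symbols one by one: q0 through q3 record how many have matched `bbab` so far; any wrong symbol goes to the dead state q5. After all 4 match we enter the accepting sink q4.
6 states suffice.
        a   b  
>  q0   q5  q1 
   q1   q5  q2 
   q2   q3  q5 
   q3   q5  q4 
 * q4   q4  q4 
   q5   q5  q5 
(> = start, * = accepting)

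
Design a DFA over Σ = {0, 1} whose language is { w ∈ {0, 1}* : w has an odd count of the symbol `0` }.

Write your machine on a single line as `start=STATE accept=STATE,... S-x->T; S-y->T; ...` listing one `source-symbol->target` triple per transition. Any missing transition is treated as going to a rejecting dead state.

start=S0; accept=S1; S0-0->S1; S0-1->S0; S1-0->S0; S1-1->S1

The only thing that matters is how many `0`s have appeared, reduced mod 2. Use one state per residue: S0 for 0, …, S1 for 1. Reading `0` moves to the next residue; anything else stays put. S1 is accepting.
        0   1  
>  S0   S1  S0 
 * S1   S0  S1 
(> = start, * = accepting)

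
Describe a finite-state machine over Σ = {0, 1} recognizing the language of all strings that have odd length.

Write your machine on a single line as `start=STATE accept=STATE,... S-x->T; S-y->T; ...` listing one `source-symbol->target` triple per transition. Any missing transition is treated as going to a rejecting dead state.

Only the length mod 2 matters, so use a 2-cycle: from any state, every input symbol moves to the next state, wrapping q1 back to q0. Mark q1 accepting.
A 2-state machine:
        0   1  
>  q0   q1  q1 
 * q1   q0  q0 
(> = start, * = accepting)

start=q0; accept=q1; q0-0->q1; q0-1->q1; q1-0->q0; q1-1->q0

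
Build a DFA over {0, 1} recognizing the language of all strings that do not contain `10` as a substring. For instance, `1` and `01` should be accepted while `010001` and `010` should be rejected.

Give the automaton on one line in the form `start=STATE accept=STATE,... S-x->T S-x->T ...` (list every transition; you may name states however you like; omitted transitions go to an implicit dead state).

start=q0 accept=q0,q1 q0-0->q0 q0-1->q1 q1-0->q2 q1-1->q1 q2-0->q2 q2-1->q2

This is the complement of 'contains `10`'. Use the same substring-matching states — q0 through q2 holding how much of `10` has just been matched — but flip the accepting set: everything except the trap q2 accepts.
A 3-state machine:
        0   1  
>* q0   q0  q1 
 * q1   q2  q1 
   q2   q2  q2 
(> = start, * = accepting)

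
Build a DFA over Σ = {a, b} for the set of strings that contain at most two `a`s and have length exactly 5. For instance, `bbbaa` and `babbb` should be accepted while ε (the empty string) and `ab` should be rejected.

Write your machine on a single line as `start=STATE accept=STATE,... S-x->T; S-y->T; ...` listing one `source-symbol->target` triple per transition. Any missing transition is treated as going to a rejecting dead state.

Build one automaton per condition and run them in lockstep. One (4 states) tracks the count of `a`s, saturating at 3; the other (7 states) tracks the input length, saturating at 6. Each combined state is a pair, one component from each; accept when both components accept. Equivalent product states are then merged.
13 states suffice.
          a    b  
>  s0     s1   s2 
   s1     s3   s4 
   s2     s4   s5 
   s3     s6   s7 
   s4     s7   s8 
   s5     s8   s9 
   s6     s6   s6 
   s7     s6  s10 
   s8    s10  s11 
   s9    s11  s11 
   s10    s6  s12 
   s11   s12  s12 
 * s12    s6   s6 
(> = start, * = accepting)

start=s0; accept=s12; s0-a->s1; s0-b->s2; s1-a->s3; s1-b->s4; s2-a->s4; s2-b->s5; s3-a->s6; s3-b->s7; s4-a->s7; s4-b->s8; s5-a->s8; s5-b->s9; s6-a->s6; s6-b->s6; s7-a->s6; s7-b->s10; s8-a->s10; s8-b->s11; s9-a->s11; s9-b->s11; s10-a->s6; s10-b->s12; s11-a->s12; s11-b->s12; s12-a->s6; s12-b->s6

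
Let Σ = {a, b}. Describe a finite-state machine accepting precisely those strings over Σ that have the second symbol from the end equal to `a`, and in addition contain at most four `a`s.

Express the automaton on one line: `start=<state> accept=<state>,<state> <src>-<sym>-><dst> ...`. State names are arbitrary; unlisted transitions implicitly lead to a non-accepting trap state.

start=S0 accept=S2,S3,S4,S5,S8,S9,S13 S0-a->S1 S0-b->S0 S1-a->S2 S1-b->S3 S2-a->S4 S2-b->S5 S3-a->S6 S3-b->S7 S4-a->S8 S4-b->S9 S5-a->S10 S5-b->S11 S6-a->S4 S6-b->S5 S7-a->S6 S7-b->S7 S8-a->S12 S8-b->S13 S9-a->S14 S9-b->S15 S10-a->S8 S10-b->S9 S11-a->S10 S11-b->S11 S12-a->S12 S12-b->S12 S13-a->S12 S13-b->S12 S14-a->S12 S14-b->S13 S15-a->S14 S15-b->S15

Handle the two conditions separately and then intersect. One (7 states) tracks the last 2 symbols read; the other (6 states) tracks the count of `a`s, saturating at 5. Each combined state is a pair, one component from each; accept when both components accept. After merging equivalent states the machine shrinks.
With 16 states:
          a    b  
>  S0     S1   S0 
   S1     S2   S3 
 * S2     S4   S5 
 * S3     S6   S7 
 * S4     S8   S9 
 * S5    S10  S11 
   S6     S4   S5 
   S7     S6   S7 
 * S8    S12  S13 
 * S9    S14  S15 
   S10    S8   S9 
   S11   S10  S11 
   S12   S12  S12 
 * S13   S12  S12 
   S14   S12  S13 
   S15   S14  S15 
(> = start, * = accepting)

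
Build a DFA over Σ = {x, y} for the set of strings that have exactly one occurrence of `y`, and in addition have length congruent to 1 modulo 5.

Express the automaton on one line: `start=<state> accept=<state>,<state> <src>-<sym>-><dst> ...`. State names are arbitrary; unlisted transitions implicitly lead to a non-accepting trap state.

start=s0 accept=s2 s0-x->s1 s0-y->s2 s1-x->s3 s1-y->s4 s2-x->s4 s2-y->s5 s3-x->s6 s3-y->s7 s4-x->s7 s4-y->s8 s5-x->s8 s5-y->s8 s6-x->s9 s6-y->s10 s7-x->s10 s7-y->s11 s8-x->s11 s8-y->s11 s9-x->s0 s9-y->s12 s10-x->s12 s10-y->s13 s11-x->s13 s11-y->s13 s12-x->s2 s12-y->s14 s13-x->s14 s13-y->s14 s14-x->s5 s14-y->s5

Handle the two conditions separately and then intersect. The first has 3 states tracking the count of `y`s, saturating at 2; the second has 5 states tracking the input length modulo 5. A product state is a pair (one from each), accepting exactly when both do.
15 states suffice.
          x    y  
>  s0     s1   s2 
   s1     s3   s4 
 * s2     s4   s5 
   s3     s6   s7 
   s4     s7   s8 
   s5     s8   s8 
   s6     s9  s10 
   s7    s10  s11 
   s8    s11  s11 
   s9     s0  s12 
   s10   s12  s13 
   s11   s13  s13 
   s12    s2  s14 
   s13   s14  s14 
   s14    s5   s5 
(> = start, * = accepting)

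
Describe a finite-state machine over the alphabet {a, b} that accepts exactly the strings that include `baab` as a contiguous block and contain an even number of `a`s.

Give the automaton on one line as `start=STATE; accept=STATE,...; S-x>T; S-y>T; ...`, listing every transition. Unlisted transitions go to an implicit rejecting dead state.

Build one automaton per condition and run them in lockstep. One (5 states) tracks whether and how much of `baab` has been seen; the other (2 states) tracks the count of `a`s modulo 2. Each combined state is a pair, one component from each; accept when both components accept.
With 10 states:
        a   b  
>  q0   q1  q2 
   q1   q0  q3 
   q2   q4  q2 
   q3   q5  q3 
   q4   q6  q3 
   q5   q7  q2 
   q6   q1  q8 
   q7   q0  q9 
 * q8   q9  q8 
   q9   q8  q9 
(> = start, * = accepting)

start=q0; accept=q8; q0-a>q1; q0-b>q2; q1-a>q0; q1-b>q3; q2-a>q4; q2-b>q2; q3-a>q5; q3-b>q3; q4-a>q6; q4-b>q3; q5-a>q7; q5-b>q2; q6-a>q1; q6-b>q8; q7-a>q0; q7-b>q9; q8-a>q9; q8-b>q8; q9-a>q8; q9-b>q9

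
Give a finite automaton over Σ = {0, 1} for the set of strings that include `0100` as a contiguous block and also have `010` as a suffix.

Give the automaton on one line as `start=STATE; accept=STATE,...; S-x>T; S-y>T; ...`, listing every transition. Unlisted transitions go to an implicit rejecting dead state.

Build one automaton per condition and run them in lockstep. The first has 5 states tracking whether and how much of `0100` has been seen; the second has 4 states tracking how much of the suffix `010` has currently been matched. A product state is a pair (one from each), accepting exactly when both do.
8 states suffice.
        0   1  
>  q0   q1  q0 
   q1   q1  q2 
   q2   q3  q0 
   q3   q4  q2 
   q4   q4  q5 
   q5   q6  q7 
 * q6   q4  q5 
   q7   q4  q7 
(> = start, * = accepting)

start=q0; accept=q6; q0-0>q1; q0-1>q0; q1-0>q1; q1-1>q2; q2-0>q3; q2-1>q0; q3-0>q4; q3-1>q2; q4-0>q4; q4-1>q5; q5-0>q6; q5-1>q7; q6-0>q4; q6-1>q5; q7-0>q4; q7-1>q7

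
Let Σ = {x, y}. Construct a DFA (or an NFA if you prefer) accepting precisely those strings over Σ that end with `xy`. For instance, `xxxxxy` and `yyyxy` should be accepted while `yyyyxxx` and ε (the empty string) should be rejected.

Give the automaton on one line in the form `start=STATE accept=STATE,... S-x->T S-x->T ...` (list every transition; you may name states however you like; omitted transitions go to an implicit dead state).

Remember how much of `xy` the current input suffix matches. State S0 means no match yet; S1 means the last symbol is `x`; S2 means the last 2 symbols are `xy`. Only S2 accepts. On a mismatch, fall back to the longest proper suffix that is still a prefix of `xy`.
With 3 states:
        x   y  
>  S0   S1  S0 
   S1   S1  S2 
 * S2   S1  S0 
(> = start, * = accepting)

start=S0 accept=S2 S0-x->S1 S0-y->S0 S1-x->S1 S1-y->S2 S2-x->S1 S2-y->S0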